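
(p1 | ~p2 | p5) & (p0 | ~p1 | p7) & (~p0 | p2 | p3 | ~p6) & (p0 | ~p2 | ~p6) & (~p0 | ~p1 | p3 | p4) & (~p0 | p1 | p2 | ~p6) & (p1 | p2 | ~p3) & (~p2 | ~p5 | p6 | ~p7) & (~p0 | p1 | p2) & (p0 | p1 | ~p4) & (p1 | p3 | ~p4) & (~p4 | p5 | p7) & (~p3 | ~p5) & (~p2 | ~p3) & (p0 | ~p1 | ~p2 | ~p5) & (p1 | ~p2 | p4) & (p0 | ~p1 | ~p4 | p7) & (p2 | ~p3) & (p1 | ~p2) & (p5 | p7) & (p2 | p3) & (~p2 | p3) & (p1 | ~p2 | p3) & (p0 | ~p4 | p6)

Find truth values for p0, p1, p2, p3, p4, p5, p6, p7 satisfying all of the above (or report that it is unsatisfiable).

No satisfying assignment exists.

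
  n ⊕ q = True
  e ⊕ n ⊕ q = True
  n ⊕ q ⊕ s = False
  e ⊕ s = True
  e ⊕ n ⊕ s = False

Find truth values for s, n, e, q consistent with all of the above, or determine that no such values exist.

s = True, n = True, e = False, q = False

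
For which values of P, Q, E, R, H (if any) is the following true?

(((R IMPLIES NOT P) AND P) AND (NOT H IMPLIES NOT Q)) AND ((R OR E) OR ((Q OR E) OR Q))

P = True, Q = True, E = False, R = False, H = True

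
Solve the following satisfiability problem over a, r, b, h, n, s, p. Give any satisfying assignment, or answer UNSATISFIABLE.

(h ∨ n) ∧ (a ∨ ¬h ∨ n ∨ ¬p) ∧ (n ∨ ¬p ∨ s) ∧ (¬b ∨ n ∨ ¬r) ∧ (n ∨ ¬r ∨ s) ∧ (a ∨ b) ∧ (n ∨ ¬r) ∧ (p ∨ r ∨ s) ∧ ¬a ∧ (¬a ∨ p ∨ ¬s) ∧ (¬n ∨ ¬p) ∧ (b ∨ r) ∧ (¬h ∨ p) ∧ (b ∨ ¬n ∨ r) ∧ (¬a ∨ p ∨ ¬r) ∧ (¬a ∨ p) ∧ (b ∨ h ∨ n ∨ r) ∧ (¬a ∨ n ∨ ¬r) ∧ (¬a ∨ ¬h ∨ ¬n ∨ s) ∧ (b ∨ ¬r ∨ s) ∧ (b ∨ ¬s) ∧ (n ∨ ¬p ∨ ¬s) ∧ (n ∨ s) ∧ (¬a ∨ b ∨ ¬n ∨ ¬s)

Unit clause (¬a) forces a = False.
In (a ∨ b) only b is left, so b = True.
Set r = False.
Set h = False.
  then (h ∨ n) forces n = True.
  then (¬n ∨ ¬p) forces p = False.
  then (p ∨ r ∨ s) forces s = True.
All clauses satisfied.

a: False; r: False; b: True; h: False; n: True; s: True; p: False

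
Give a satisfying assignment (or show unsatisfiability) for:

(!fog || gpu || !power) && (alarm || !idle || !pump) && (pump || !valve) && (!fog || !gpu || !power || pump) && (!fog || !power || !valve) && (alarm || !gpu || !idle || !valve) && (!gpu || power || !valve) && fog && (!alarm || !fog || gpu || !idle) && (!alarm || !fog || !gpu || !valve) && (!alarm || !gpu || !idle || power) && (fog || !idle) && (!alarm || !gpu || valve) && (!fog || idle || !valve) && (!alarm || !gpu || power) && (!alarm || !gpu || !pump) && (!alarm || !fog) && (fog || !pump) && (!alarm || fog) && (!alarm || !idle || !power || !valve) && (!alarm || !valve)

power: False, idle: False, alarm: False, fog: True, pump: True, gpu: True, valve: False

Unit clause (fog) forces fog = True.
In (!alarm || !fog) only !alarm is left, so alarm = False.
Set power = False.
Set idle = False.
  then (!fog || idle || !valve) forces valve = False.
Set pump = True.
Set gpu = True.
All clauses satisfied.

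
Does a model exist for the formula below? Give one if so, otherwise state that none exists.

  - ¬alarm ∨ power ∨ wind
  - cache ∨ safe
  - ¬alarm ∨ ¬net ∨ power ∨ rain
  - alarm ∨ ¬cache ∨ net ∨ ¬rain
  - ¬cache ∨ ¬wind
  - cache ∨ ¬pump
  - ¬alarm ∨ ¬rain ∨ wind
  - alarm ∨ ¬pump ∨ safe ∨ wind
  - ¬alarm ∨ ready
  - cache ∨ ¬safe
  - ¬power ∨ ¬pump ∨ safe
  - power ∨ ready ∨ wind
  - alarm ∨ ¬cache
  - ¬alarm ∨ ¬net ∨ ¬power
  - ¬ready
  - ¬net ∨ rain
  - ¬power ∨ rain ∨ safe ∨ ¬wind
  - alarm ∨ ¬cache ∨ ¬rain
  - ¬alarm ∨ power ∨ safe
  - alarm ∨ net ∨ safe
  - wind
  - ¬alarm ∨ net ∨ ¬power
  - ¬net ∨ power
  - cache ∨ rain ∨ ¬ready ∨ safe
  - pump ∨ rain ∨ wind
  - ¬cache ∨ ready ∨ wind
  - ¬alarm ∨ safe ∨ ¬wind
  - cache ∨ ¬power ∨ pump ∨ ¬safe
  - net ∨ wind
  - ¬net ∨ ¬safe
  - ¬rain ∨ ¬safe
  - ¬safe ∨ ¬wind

Unsatisfiable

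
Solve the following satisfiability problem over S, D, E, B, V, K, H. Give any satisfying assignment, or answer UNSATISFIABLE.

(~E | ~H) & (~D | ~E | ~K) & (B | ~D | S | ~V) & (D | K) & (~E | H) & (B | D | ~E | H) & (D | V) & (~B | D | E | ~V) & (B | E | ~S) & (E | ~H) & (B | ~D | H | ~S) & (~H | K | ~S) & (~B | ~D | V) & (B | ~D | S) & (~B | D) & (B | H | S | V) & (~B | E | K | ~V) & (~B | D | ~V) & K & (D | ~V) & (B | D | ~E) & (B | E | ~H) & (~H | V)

S = True, D = True, E = False, B = True, V = True, K = True, H = False

Unit clause (K) forces K = True.
Set S = True.
Try D = False:
  (D | V) forces V = True.
  clause (D | ~V) is falsified — backtrack.
So D = True.
  then (~D | ~E | ~K) forces E = False.
  then (B | E | ~S) forces B = True.
  then (E | ~H) forces H = False.
  then (~B | ~D | V) forces V = True.
All clauses satisfied.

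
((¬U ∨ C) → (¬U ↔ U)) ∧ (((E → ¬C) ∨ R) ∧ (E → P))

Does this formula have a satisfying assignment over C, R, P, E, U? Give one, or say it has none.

C: False, R: True, P: True, E: False, U: True

  (¬U ∨ C) → (¬U ↔ U) = True
    ¬U ∨ C = False
      ¬U = False
    ¬U ↔ U = False
      ¬U = False
  ((E → ¬C) ∨ R) ∧ (E → P) = True
    (E → ¬C) ∨ R = True
      E → ¬C = True
        ¬C = True
    E → P = True
Both conjuncts True, so the formula holds.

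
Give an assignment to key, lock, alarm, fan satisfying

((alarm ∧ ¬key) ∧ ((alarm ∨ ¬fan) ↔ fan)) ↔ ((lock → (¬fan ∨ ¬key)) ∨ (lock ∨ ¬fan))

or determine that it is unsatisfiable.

key=F, lock=T, alarm=T, fan=T

  ((alarm ∧ ¬key) ∧ ((alarm ∨ ¬fan) ↔ fan)) ↔ ((lock → (¬fan ∨ ¬key)) ∨ (lock ∨ ¬fan)) = True
    (alarm ∧ ¬key) ∧ ((alarm ∨ ¬fan) ↔ fan) = True
      alarm ∧ ¬key = True
        ¬key = True
      (alarm ∨ ¬fan) ↔ fan = True
        alarm ∨ ¬fan = True
          ¬fan = False
    (lock → (¬fan ∨ ¬key)) ∨ (lock ∨ ¬fan) = True
      lock → (¬fan ∨ ¬key) = True
        ¬fan ∨ ¬key = True
          ¬fan = False
          ¬key = True
      lock ∨ ¬fan = True
        ¬fan = False
The formula evaluates to True.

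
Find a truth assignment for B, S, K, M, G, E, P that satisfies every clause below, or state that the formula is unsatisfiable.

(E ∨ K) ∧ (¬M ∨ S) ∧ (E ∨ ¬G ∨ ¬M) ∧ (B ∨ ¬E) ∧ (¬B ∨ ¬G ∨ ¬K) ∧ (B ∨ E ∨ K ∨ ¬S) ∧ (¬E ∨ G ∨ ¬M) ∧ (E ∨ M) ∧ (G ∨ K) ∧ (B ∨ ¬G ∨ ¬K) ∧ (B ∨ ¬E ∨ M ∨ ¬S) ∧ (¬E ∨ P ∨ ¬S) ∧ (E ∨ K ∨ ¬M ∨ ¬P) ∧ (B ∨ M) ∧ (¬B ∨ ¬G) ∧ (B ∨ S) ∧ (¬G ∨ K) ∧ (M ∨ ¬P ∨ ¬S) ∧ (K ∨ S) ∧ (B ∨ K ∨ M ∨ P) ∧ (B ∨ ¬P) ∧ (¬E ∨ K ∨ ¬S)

B = False; S = True; K = True; M = True; G = False; E = False; P = False

Set B = False.
  then (B ∨ ¬E) forces E = False.
  then (E ∨ M) forces M = True.
  then (B ∨ S) forces S = True.
  then (B ∨ ¬P) forces P = False.
  then (E ∨ K) forces K = True.
  then (E ∨ ¬G ∨ ¬M) forces G = False.
All clauses satisfied.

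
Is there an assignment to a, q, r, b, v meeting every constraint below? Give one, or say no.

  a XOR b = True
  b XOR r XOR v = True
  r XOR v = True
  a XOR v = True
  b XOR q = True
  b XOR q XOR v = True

a = True; q = True; r = True; b = False; v = False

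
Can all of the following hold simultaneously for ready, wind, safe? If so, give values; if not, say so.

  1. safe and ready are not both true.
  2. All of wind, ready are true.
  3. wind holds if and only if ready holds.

ready = True, wind = True, safe = False

  (1) safe=F, ready=T — not both ✓
  (2) {wind, ready}: all 2 true ✓
  (3) wind=T, ready=T — same ✓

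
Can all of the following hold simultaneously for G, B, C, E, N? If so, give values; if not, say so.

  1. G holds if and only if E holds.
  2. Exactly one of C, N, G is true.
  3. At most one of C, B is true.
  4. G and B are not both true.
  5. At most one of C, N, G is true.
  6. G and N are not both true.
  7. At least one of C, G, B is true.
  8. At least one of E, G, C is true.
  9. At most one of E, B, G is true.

G = False; B = False; C = True; E = False; N = False

  (1) G=F, E=F — same ✓
  (2) {C, N, G}: 1 true — exactly one ✓
  (3) {C, B}: 1 true — at most one ✓
  (4) G=F, B=F — not both ✓
  (5) {C, N, G}: 1 true — at most one ✓
  (6) G=F, N=F — not both ✓
  (7) {C, G, B}: 1 true — at least one ✓
  (8) {E, G, C}: 1 true — at least one ✓
  (9) {E, B, G}: 0 true — at most one ✓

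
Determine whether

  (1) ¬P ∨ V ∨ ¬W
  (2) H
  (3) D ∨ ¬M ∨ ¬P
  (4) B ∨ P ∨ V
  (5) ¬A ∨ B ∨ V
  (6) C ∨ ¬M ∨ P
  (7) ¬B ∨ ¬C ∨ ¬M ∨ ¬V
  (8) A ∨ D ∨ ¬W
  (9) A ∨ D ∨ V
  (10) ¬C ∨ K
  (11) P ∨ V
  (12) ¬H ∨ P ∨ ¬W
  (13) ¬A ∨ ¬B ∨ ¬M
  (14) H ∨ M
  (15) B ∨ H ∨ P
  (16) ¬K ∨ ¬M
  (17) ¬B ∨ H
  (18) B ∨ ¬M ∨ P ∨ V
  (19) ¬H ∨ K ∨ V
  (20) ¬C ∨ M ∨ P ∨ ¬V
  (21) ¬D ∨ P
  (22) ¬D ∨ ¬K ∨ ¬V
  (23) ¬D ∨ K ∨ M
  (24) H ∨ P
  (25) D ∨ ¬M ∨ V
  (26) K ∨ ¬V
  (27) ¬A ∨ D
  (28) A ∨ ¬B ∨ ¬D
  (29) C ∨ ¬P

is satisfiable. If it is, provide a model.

B=T; W=F; A=F; K=T; H=T; M=F; V=T; P=F; C=F; D=F

Unit clause (H) forces H = True.
Set B = True.
Set W = False.
Set A = False.
  then (A ∨ ¬B ∨ ¬D) forces D = False.
  then (A ∨ D ∨ V) forces V = True.
  then (K ∨ ¬V) forces K = True.
  then (¬K ∨ ¬M) forces M = False.
Set P = False.
  then (¬C ∨ M ∨ P ∨ ¬V) forces C = False.
All clauses satisfied.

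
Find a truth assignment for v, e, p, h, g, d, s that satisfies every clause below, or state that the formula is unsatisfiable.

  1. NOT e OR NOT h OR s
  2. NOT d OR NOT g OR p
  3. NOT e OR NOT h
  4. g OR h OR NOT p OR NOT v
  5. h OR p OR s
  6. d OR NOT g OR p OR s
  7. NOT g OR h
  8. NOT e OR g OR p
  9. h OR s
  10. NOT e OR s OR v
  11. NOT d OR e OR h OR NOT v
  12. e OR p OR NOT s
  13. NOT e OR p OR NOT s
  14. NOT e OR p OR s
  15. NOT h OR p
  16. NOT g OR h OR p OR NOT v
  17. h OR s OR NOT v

v = True, e = False, p = True, h = True, g = True, d = False, s = True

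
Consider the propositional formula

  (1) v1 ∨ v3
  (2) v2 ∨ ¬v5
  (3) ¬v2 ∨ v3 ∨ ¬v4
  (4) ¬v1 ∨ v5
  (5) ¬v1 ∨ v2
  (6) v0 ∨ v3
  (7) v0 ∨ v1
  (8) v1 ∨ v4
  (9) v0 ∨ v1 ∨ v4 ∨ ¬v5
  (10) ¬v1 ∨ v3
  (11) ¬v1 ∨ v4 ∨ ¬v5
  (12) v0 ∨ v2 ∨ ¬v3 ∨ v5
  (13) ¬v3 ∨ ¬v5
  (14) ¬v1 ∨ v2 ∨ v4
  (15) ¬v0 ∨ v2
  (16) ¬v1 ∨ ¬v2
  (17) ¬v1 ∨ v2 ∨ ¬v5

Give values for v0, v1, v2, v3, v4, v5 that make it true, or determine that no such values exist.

v0: True; v1: False; v2: True; v3: True; v4: True; v5: False

Try v0 = False:
  (v0 ∨ v3) forces v3 = True.
  (v0 ∨ v1) forces v1 = True.
  (¬v1 ∨ v5) forces v5 = True.
  clause (¬v3 ∨ ¬v5) is falsified — backtrack.
So v0 = True.
  then (¬v0 ∨ v2) forces v2 = True.
  then (¬v1 ∨ ¬v2) forces v1 = False.
  then (v1 ∨ v3) forces v3 = True.
  then (v1 ∨ v4) forces v4 = True.
  then (¬v3 ∨ ¬v5) forces v5 = False.
All clauses satisfied.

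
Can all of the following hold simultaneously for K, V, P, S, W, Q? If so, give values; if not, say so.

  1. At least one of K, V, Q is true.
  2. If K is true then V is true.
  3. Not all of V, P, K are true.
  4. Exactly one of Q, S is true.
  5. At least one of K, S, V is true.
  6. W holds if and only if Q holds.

K=F; V=T; P=T; S=F; W=T; Q=T

  (1) {K, V, Q}: 2 true — at least one ✓
  (2) K=F ⇒ V: vacuous ✓
  (3) {V, P, K}: 2/3 true — not all ✓
  (4) {Q, S}: 1 true — exactly one ✓
  (5) {K, S, V}: 1 true — at least one ✓
  (6) W=T, Q=T — same ✓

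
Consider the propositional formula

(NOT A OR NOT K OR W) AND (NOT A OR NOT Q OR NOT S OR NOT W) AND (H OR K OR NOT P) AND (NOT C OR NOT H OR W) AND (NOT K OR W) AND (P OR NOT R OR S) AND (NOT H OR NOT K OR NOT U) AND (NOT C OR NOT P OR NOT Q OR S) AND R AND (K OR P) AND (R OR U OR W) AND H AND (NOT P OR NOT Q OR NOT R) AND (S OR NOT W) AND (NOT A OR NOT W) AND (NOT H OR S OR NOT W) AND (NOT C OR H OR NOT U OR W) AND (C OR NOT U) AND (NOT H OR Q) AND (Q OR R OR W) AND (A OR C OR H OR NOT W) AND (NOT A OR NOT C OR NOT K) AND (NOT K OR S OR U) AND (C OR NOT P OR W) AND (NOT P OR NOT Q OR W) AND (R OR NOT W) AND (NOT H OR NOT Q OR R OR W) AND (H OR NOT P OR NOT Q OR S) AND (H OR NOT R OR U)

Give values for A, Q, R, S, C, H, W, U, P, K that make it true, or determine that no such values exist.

Unit clause (R) forces R = True.
Unit clause (H) forces H = True.
In (NOT H OR Q) only Q is left, so Q = True.
In (NOT P OR NOT Q OR NOT R) only NOT P is left, so P = False.
In (P OR NOT R OR S) only S is left, so S = True.
In (K OR P) only K is left, so K = True.
In (NOT K OR W) only W is left, so W = True.
In (NOT H OR NOT K OR NOT U) only NOT U is left, so U = False.
In (NOT A OR NOT W) only NOT A is left, so A = False.
Set C = True.
All clauses satisfied.

A: False; Q: True; R: True; S: True; C: True; H: True; W: True; U: False; P: False; K: True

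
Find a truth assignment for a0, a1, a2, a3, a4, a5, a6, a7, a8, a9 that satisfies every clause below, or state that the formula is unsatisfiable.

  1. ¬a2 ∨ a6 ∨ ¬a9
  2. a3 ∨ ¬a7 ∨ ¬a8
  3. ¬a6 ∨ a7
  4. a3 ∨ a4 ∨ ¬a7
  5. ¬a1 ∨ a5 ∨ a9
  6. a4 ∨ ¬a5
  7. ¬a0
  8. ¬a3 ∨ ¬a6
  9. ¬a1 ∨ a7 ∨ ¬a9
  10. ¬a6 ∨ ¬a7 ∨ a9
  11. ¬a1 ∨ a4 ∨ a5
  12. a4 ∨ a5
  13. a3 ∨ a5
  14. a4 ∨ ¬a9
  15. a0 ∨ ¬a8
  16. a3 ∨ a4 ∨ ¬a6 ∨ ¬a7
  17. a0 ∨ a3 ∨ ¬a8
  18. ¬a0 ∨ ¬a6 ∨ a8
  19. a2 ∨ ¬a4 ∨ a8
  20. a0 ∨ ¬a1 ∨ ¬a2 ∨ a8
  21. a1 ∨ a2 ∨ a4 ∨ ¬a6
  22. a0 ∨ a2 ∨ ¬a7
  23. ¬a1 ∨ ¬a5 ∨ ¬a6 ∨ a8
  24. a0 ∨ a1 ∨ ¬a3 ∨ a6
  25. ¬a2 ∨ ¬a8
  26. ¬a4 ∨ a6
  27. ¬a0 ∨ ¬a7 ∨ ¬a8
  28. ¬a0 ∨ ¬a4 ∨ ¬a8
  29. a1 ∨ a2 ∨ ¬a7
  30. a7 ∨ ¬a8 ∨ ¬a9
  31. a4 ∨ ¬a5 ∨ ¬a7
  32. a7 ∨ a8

a0: False; a1: False; a2: True; a3: False; a4: True; a5: True; a6: True; a7: True; a8: False; a9: True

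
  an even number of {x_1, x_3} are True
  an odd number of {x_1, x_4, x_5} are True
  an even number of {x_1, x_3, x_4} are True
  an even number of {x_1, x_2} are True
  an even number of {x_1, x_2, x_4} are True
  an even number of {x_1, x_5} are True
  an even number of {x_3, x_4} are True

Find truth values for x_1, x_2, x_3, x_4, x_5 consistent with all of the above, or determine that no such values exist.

Adding constraints 1, 2, 3, 6 mod 2: every variable appears an even number of times on the left, so the left side is 0.
But the right sides sum to 1 (mod 2). 0 ≠ 1 — the system is inconsistent.

UNSATISFIABLE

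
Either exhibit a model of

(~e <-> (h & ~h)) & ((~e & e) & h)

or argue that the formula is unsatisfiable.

Case e = True: the conjunct ~e is False.
Case e = False: the conjunct e is False.
Both cases fail — unsatisfiable.

UNSATISFIABLE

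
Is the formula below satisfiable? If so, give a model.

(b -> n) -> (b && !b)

b=T, n=F

  (b -> n) -> (b && !b) = True
    b -> n = False
    b && !b = False
      !b = False
The formula evaluates to True.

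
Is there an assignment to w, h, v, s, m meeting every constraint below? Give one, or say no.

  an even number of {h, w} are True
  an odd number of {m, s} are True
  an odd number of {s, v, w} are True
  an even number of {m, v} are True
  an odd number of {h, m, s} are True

w = False, h = False, v = True, s = False, m = True

{h, w}: 0 true → even ✓
{m, s}: 1 true → odd ✓
{s, v, w}: 1 true → odd ✓
{m, v}: 2 true → even ✓
{h, m, s}: 1 true → odd ✓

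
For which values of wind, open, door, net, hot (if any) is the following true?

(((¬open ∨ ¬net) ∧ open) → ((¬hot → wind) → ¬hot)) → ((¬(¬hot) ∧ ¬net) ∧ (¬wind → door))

wind = False, open = True, door = False, net = False, hot = True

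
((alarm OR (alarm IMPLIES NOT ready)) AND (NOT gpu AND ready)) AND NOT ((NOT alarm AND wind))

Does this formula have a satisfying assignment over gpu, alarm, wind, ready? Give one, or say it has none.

gpu = False; alarm = True; wind = False; ready = True

  (alarm OR (alarm IMPLIES NOT ready)) AND (NOT gpu AND ready) = True
    alarm OR (alarm IMPLIES NOT ready) = True
      alarm IMPLIES NOT ready = False
        NOT ready = False
    NOT gpu AND ready = True
      NOT gpu = True
  NOT ((NOT alarm AND wind)) = True
    NOT alarm AND wind = False
      NOT alarm = False
Both conjuncts True, so the formula holds.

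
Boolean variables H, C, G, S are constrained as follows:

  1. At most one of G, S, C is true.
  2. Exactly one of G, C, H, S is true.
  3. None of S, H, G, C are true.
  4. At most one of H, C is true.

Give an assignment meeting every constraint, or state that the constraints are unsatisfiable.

Case H = True:
  Constraint (3) is violated (H=T) — contradiction.
Case H = False:
  (3) forces S = False.
  (3) forces G = False.
  (2) with G=F, H=F, S=F forces C = True.
  Constraint (3) is violated (C=T) — contradiction.
Both cases fail — unsatisfiable.

UNSATISFIABLE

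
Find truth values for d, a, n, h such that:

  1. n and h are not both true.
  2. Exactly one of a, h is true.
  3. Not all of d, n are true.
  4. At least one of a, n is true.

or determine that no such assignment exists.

d = True, a = True, n = False, h = False

  (1) n=F, h=F — not both ✓
  (2) {a, h}: 1 true — exactly one ✓
  (3) {d, n}: 1/2 true — not all ✓
  (4) {a, n}: 1 true — at least one ✓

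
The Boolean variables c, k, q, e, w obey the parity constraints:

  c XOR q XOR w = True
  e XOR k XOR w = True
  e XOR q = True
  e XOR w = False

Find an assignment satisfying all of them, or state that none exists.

c: False, k: True, q: False, e: True, w: True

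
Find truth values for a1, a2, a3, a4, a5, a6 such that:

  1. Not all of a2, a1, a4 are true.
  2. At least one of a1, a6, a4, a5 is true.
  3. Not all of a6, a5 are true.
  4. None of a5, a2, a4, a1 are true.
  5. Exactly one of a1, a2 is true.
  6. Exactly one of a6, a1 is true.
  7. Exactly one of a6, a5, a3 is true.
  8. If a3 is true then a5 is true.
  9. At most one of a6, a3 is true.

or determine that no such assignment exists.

UNSATISFIABLE

Case a1 = True:
  Constraint (4) is violated (a1=T) — contradiction.
Case a1 = False:
  (4) forces a5 = False.
  (4) forces a2 = False.
  Constraint (5) is violated (a1=F, a2=F) — contradiction.
Both cases fail — unsatisfiable.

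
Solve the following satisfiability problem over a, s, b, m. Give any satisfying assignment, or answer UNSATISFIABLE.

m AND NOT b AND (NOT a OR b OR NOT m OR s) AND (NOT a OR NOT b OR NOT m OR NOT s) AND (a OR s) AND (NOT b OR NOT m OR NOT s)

a=T, s=T, b=F, m=T

Unit clause (m) forces m = True.
Unit clause (NOT b) forces b = False.
Set a = True.
  then (NOT a OR b OR NOT m OR s) forces s = True.
Check each clause:
  (m): m holds.
  (NOT b): NOT b holds.
  (NOT a OR b OR NOT m OR s): s holds.
  (NOT a OR NOT b OR NOT m OR NOT s): NOT b holds.
  (a OR s): a holds.
  (NOT b OR NOT m OR NOT s): NOT b holds.
All clauses satisfied.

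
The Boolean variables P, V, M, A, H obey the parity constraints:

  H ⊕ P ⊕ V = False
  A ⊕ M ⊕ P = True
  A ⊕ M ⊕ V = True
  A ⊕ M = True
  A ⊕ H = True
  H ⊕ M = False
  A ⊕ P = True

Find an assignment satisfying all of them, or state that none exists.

P = False, V = False, M = False, A = True, H = False

H ⊕ P ⊕ V = F ⊕ F ⊕ F = False ✓
A ⊕ M ⊕ P = T ⊕ F ⊕ F = True ✓
A ⊕ M ⊕ V = T ⊕ F ⊕ F = True ✓
A ⊕ M = T ⊕ F = True ✓
A ⊕ H = T ⊕ F = True ✓
H ⊕ M = F ⊕ F = False ✓
A ⊕ P = T ⊕ F = True ✓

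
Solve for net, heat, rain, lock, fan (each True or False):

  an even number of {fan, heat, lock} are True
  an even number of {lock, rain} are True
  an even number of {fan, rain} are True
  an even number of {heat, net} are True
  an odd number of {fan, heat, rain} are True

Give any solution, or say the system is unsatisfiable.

No satisfying assignment exists.

Adding constraints 1, 2, 5 mod 2: every variable appears an even number of times on the left, so the left side is 0.
But the right sides sum to 1 (mod 2). 0 ≠ 1 — the system is inconsistent.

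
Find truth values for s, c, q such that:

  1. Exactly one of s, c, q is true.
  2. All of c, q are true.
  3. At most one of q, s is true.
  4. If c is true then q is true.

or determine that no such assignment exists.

Case c = True:
  (1) with c=T forces s = False.
  (1) with c=T forces q = False.
  Constraint (2) is violated (q=F) — contradiction.
Case c = False:
  Constraint (2) is violated (c=F) — contradiction.
Both cases fail — unsatisfiable.

Unsatisfiable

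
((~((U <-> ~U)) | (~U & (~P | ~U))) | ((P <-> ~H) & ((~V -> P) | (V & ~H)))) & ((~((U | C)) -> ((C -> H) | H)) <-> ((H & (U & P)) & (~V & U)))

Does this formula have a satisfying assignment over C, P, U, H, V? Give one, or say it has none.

C = False, P = True, U = True, H = True, V = False

  (~((U <-> ~U)) | (~U & (~P | ~U))) | ((P <-> ~H) & ((~V -> P) | (V & ~H))) = True
    ~((U <-> ~U)) | (~U & (~P | ~U)) = True
      ~((U <-> ~U)) = True
        U <-> ~U = False
          ~U = False
      ~U & (~P | ~U) = False
        ~U = False
        ~P | ~U = False
          ~P = False
          ~U = False
    (P <-> ~H) & ((~V -> P) | (V & ~H)) = False
      P <-> ~H = False
        ~H = False
      (~V -> P) | (V & ~H) = True
        ~V -> P = True
          ~V = True
        V & ~H = False
          ~H = False
  (~((U | C)) -> ((C -> H) | H)) <-> ((H & (U & P)) & (~V & U)) = True
    ~((U | C)) -> ((C -> H) | H) = True
      ~((U | C)) = False
        U | C = True
      (C -> H) | H = True
        C -> H = True
    (H & (U & P)) & (~V & U) = True
      H & (U & P) = True
        U & P = True
      ~V & U = True
        ~V = True
Both conjuncts True, so the formula holds.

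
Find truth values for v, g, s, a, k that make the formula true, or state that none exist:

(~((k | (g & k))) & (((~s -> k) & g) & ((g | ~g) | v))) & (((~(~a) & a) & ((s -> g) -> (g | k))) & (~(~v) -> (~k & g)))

v = True, g = True, s = True, a = True, k = False

  ~((k | (g & k))) & (((~s -> k) & g) & ((g | ~g) | v)) = True
    ~((k | (g & k))) = True
      k | (g & k) = False
        g & k = False
    ((~s -> k) & g) & ((g | ~g) | v) = True
      (~s -> k) & g = True
        ~s -> k = True
          ~s = False
      (g | ~g) | v = True
        g | ~g = True
          ~g = False
  ((~(~a) & a) & ((s -> g) -> (g | k))) & (~(~v) -> (~k & g)) = True
    (~(~a) & a) & ((s -> g) -> (g | k)) = True
      ~(~a) & a = True
        ~(~a) = True
          ~a = False
      (s -> g) -> (g | k) = True
        s -> g = True
        g | k = True
    ~(~v) -> (~k & g) = True
      ~(~v) = True
        ~v = False
      ~k & g = True
        ~k = True
Both conjuncts True, so the formula holds.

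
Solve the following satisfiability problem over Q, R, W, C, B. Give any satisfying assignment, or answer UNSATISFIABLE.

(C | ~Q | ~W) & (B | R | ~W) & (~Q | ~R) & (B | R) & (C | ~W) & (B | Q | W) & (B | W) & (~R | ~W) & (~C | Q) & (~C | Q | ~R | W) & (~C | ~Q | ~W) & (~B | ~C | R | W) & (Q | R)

Q = True; R = False; W = False; C = False; B = True

Set Q = True.
  then (~Q | ~R) forces R = False.
  then (B | R) forces B = True.
Try W = True:
  (C | ~Q | ~W) forces C = True.
  clause (~C | ~Q | ~W) is falsified — backtrack.
So W = False.
  then (~B | ~C | R | W) forces C = False.
All clauses satisfied.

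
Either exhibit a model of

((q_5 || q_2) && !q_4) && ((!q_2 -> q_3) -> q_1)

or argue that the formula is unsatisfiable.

q_1=T, q_2=F, q_3=T, q_4=F, q_5=T

  (q_5 || q_2) && !q_4 = True
    q_5 || q_2 = True
    !q_4 = True
  (!q_2 -> q_3) -> q_1 = True
    !q_2 -> q_3 = True
      !q_2 = True
Both conjuncts True, so the formula holds.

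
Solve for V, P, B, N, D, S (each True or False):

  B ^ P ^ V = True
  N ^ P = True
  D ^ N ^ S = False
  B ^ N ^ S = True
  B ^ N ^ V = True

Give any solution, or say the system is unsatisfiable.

Adding constraints 1, 2, 5 mod 2: every variable appears an even number of times on the left, so the left side is 0.
But the right sides sum to 1 (mod 2). 0 ≠ 1 — the system is inconsistent.

Unsatisfiable — no assignment works.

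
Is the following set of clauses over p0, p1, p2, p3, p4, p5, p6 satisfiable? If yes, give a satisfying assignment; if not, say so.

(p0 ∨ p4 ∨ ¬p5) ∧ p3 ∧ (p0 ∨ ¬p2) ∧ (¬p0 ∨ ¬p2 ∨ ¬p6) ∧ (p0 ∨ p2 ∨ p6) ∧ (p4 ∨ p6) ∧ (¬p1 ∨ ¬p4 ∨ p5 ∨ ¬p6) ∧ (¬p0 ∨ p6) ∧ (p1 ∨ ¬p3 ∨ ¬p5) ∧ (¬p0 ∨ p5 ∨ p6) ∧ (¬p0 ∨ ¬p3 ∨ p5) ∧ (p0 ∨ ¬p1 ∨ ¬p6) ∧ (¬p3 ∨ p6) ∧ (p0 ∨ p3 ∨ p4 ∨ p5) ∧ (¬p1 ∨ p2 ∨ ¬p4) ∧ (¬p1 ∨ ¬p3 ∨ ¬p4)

p0 = False, p1 = False, p2 = False, p3 = True, p4 = False, p5 = False, p6 = True

Unit clause (p3) forces p3 = True.
In (¬p3 ∨ p6) only p6 is left, so p6 = True.
Set p0 = False.
  then (p0 ∨ ¬p2) forces p2 = False.
  then (p0 ∨ ¬p1 ∨ ¬p6) forces p1 = False.
  then (p1 ∨ ¬p3 ∨ ¬p5) forces p5 = False.
Set p4 = False.
All clauses satisfied.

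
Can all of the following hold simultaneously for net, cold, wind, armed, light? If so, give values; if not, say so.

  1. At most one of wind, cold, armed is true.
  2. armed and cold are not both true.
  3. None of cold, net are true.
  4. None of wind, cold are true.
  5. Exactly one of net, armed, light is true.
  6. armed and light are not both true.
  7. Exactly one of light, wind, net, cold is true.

net=F; cold=F; wind=F; armed=F; light=T

  (1) {wind, cold, armed}: 0 true — at most one ✓
  (2) armed=F, cold=F — not both ✓
  (3) {cold, net}: 0 true — none ✓
  (4) {wind, cold}: 0 true — none ✓
  (5) {net, armed, light}: 1 true — exactly one ✓
  (6) armed=F, light=T — not both ✓
  (7) {light, wind, net, cold}: 1 true — exactly one ✓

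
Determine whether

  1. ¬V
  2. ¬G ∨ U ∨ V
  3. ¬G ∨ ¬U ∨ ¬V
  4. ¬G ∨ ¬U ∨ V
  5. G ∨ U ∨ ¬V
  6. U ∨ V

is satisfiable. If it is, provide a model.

U=T; G=F; V=F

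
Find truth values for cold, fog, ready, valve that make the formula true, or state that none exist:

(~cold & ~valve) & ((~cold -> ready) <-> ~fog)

cold: False, fog: False, ready: True, valve: False

  ~cold & ~valve = True
    ~cold = True
    ~valve = True
  (~cold -> ready) <-> ~fog = True
    ~cold -> ready = True
      ~cold = True
    ~fog = True
Both conjuncts True, so the formula holds.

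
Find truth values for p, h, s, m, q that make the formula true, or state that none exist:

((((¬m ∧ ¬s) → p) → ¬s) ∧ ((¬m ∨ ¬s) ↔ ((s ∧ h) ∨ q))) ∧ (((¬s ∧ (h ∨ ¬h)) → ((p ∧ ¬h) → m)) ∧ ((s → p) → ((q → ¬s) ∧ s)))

No satisfying assignment exists.

Case s = True: the conjunct ((¬m ∧ ¬s) → p) → ¬s becomes (False → p) → ¬True = False.
Case s = False: the conjunct (s → p) → ((q → ¬s) ∧ s) becomes (False → p) → (True ∧ False) = False.
Both cases fail — unsatisfiable.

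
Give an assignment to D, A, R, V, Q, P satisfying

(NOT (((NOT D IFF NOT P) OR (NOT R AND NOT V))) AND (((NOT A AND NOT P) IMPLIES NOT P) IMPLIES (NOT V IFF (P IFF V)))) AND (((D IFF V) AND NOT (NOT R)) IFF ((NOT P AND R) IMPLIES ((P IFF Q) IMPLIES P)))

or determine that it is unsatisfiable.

D = True, A = False, R = True, V = False, Q = False, P = False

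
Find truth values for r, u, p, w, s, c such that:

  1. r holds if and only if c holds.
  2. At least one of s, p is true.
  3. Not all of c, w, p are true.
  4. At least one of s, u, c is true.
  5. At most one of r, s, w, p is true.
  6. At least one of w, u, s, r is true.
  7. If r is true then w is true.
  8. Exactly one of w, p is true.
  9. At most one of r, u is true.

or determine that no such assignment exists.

r = False, u = True, p = True, w = False, s = False, c = False

  (1) r=F, c=F — same ✓
  (2) {s, p}: 1 true — at least one ✓
  (3) {c, w, p}: 1/3 true — not all ✓
  (4) {s, u, c}: 1 true — at least one ✓
  (5) {r, s, w, p}: 1 true — at most one ✓
  (6) {w, u, s, r}: 1 true — at least one ✓
  (7) r=F ⇒ w: vacuous ✓
  (8) {w, p}: 1 true — exactly one ✓
  (9) {r, u}: 1 true — at most one ✓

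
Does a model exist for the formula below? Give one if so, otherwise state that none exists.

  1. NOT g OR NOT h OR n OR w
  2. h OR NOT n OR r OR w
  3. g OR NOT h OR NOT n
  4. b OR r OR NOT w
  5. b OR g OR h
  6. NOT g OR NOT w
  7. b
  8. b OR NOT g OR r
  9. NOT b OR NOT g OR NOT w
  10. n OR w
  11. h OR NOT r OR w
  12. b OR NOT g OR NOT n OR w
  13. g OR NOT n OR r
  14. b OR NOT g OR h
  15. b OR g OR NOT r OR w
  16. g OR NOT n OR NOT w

Unit clause (b) forces b = True.
Set n = False.
  then (n OR w) forces w = True.
  then (NOT g OR NOT w) forces g = False.
Set h = False.
Set r = False.
All clauses satisfied.

n = False; h = False; g = False; b = True; r = False; w = True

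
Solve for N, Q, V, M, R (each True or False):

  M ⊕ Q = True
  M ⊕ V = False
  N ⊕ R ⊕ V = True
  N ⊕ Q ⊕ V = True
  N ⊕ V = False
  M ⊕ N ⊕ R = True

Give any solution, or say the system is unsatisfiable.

N=F, Q=T, V=F, M=F, R=T

M ⊕ Q = F ⊕ T = True ✓
M ⊕ V = F ⊕ F = False ✓
N ⊕ R ⊕ V = F ⊕ T ⊕ F = True ✓
N ⊕ Q ⊕ V = F ⊕ T ⊕ F = True ✓
N ⊕ V = F ⊕ F = False ✓
M ⊕ N ⊕ R = F ⊕ F ⊕ T = True ✓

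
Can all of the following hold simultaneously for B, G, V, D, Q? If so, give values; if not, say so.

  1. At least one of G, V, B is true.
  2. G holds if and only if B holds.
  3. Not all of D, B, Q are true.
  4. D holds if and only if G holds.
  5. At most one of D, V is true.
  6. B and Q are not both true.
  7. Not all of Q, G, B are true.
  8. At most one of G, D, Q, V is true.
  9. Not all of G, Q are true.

B: False; G: False; V: True; D: False; Q: False

  (1) {G, V, B}: 1 true — at least one ✓
  (2) G=F, B=F — same ✓
  (3) {D, B, Q}: 0/3 true — not all ✓
  (4) D=F, G=F — same ✓
  (5) {D, V}: 1 true — at most one ✓
  (6) B=F, Q=F — not both ✓
  (7) {Q, G, B}: 0/3 true — not all ✓
  (8) {G, D, Q, V}: 1 true — at most one ✓
  (9) {G, Q}: 0/2 true — not all ✓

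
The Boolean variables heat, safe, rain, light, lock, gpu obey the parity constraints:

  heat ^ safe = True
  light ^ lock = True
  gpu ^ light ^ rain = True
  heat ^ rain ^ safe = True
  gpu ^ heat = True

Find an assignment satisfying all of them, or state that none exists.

heat: True; safe: False; rain: False; light: True; lock: False; gpu: False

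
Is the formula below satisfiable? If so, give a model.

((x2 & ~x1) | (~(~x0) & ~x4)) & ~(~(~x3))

x0=F; x1=F; x2=T; x3=F; x4=F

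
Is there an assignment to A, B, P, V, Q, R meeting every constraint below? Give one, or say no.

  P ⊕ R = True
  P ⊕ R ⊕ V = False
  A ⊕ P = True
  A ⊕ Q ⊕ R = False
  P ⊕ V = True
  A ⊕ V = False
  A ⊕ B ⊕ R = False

A = True; B = False; P = False; V = True; Q = False; R = True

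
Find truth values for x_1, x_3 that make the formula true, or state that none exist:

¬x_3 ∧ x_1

x_1 = True; x_3 = False

  ¬x_3 = True
Both conjuncts True, so the formula holds.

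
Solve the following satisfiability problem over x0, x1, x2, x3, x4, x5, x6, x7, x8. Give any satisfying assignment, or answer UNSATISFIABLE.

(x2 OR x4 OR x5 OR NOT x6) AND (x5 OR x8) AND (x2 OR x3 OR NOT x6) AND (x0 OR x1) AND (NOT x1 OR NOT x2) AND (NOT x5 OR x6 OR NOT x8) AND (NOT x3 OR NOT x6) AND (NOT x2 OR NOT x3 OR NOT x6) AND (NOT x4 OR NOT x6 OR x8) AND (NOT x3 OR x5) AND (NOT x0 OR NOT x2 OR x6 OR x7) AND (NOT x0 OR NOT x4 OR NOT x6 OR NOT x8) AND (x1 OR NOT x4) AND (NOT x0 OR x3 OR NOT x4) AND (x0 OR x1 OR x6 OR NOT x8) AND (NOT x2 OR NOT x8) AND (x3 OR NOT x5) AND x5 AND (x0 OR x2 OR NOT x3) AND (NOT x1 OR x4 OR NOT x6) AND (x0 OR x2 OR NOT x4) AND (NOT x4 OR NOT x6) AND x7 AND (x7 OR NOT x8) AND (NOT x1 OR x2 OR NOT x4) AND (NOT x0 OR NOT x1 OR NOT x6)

Unit clause (x5) forces x5 = True.
Unit clause (x7) forces x7 = True.
In (x3 OR NOT x5) only x3 is left, so x3 = True.
In (NOT x3 OR NOT x6) only NOT x6 is left, so x6 = False.
In (NOT x5 OR x6 OR NOT x8) only NOT x8 is left, so x8 = False.
Try x0 = False:
  (x0 OR x1) forces x1 = True.
  (NOT x1 OR NOT x2) forces x2 = False.
  clause (x0 OR x2 OR NOT x3) is falsified — backtrack.
So x0 = True.
Set x1 = True.
  then (NOT x1 OR NOT x2) forces x2 = False.
  then (NOT x1 OR x2 OR NOT x4) forces x4 = False.
All clauses satisfied.

x0=T; x1=T; x2=F; x3=T; x4=F; x5=T; x6=F; x7=T; x8=F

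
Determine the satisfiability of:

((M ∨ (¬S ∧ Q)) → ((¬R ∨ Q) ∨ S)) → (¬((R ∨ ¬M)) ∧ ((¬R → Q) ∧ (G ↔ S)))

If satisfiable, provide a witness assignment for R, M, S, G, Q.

R = False; M = True; S = True; G = True; Q = True

  ((M ∨ (¬S ∧ Q)) → ((¬R ∨ Q) ∨ S)) → (¬((R ∨ ¬M)) ∧ ((¬R → Q) ∧ (G ↔ S))) = True
    (M ∨ (¬S ∧ Q)) → ((¬R ∨ Q) ∨ S) = True
      M ∨ (¬S ∧ Q) = True
        ¬S ∧ Q = False
          ¬S = False
      (¬R ∨ Q) ∨ S = True
        ¬R ∨ Q = True
          ¬R = True
    ¬((R ∨ ¬M)) ∧ ((¬R → Q) ∧ (G ↔ S)) = True
      ¬((R ∨ ¬M)) = True
        R ∨ ¬M = False
          ¬M = False
      (¬R → Q) ∧ (G ↔ S) = True
        ¬R → Q = True
          ¬R = True
        G ↔ S = True
The formula evaluates to True.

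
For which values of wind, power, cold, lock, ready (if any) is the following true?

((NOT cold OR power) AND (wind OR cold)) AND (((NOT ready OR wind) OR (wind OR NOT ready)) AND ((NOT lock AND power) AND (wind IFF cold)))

wind = True, power = True, cold = True, lock = False, ready = False

  (NOT cold OR power) AND (wind OR cold) = True
    NOT cold OR power = True
      NOT cold = False
    wind OR cold = True
  ((NOT ready OR wind) OR (wind OR NOT ready)) AND ((NOT lock AND power) AND (wind IFF cold)) = True
    (NOT ready OR wind) OR (wind OR NOT ready) = True
      NOT ready OR wind = True
        NOT ready = True
      wind OR NOT ready = True
        NOT ready = True
    (NOT lock AND power) AND (wind IFF cold) = True
      NOT lock AND power = True
        NOT lock = True
      wind IFF cold = True
Both conjuncts True, so the formula holds.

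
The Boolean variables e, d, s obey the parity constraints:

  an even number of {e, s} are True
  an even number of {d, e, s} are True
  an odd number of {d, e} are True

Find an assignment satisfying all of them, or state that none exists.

e=T, d=F, s=T

{e, s}: 2 true → even ✓
{d, e, s}: 2 true → even ✓
{d, e}: 1 true → odd ✓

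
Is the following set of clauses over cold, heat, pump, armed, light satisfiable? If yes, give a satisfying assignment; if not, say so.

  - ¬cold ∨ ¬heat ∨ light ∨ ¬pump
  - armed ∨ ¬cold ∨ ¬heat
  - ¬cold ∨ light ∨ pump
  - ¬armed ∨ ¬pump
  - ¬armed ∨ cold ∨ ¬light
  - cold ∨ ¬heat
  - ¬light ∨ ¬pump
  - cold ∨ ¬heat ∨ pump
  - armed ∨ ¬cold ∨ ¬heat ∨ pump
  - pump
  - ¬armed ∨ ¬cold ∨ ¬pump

cold = True, heat = False, pump = True, armed = False, light = False

Unit clause (pump) forces pump = True.
In (¬armed ∨ ¬pump) only ¬armed is left, so armed = False.
In (¬light ∨ ¬pump) only ¬light is left, so light = False.
Set cold = True.
  then (¬cold ∨ ¬heat ∨ light ∨ ¬pump) forces heat = False.
All clauses satisfied.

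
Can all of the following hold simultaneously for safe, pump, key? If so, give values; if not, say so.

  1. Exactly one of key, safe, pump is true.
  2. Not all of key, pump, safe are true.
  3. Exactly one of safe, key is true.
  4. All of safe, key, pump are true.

Case safe = True:
  (1) with safe=T forces key = False.
  Constraint (4) is violated (key=F) — contradiction.
Case safe = False:
  Constraint (4) is violated (safe=F) — contradiction.
Both cases fail — unsatisfiable.

Unsatisfiable — no assignment works.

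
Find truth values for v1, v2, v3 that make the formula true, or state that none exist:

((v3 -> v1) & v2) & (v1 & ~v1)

UNSATISFIABLE

Case v1 = True: the conjunct ~v1 is False.
Case v1 = False: the conjunct v1 is False.
Both cases fail — unsatisfiable.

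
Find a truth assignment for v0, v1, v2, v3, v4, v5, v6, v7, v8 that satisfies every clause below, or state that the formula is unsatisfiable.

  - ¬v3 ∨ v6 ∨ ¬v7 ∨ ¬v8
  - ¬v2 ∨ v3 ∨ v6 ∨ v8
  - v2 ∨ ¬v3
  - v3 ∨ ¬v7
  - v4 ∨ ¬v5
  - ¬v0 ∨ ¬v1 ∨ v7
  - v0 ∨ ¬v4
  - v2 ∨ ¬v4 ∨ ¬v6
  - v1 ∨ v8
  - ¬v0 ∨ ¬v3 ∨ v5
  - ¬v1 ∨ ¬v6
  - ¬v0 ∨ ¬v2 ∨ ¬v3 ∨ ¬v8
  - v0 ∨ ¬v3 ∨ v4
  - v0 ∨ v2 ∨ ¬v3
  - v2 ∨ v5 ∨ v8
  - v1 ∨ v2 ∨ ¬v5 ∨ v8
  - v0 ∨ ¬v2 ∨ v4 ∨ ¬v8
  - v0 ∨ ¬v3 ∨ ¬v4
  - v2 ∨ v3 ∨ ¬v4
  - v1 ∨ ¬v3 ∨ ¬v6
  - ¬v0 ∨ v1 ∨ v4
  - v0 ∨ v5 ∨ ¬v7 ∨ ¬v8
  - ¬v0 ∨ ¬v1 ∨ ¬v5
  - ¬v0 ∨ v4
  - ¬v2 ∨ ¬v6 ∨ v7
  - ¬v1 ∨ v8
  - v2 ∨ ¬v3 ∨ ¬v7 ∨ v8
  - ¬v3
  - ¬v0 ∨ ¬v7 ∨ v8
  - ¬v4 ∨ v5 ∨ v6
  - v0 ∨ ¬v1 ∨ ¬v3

v0: False, v1: True, v2: False, v3: False, v4: False, v5: False, v6: False, v7: False, v8: True

Unit clause (¬v3) forces v3 = False.
In (v3 ∨ ¬v7) only ¬v7 is left, so v7 = False.
Set v0 = False.
  then (v0 ∨ ¬v4) forces v4 = False.
  then (v4 ∨ ¬v5) forces v5 = False.
Set v1 = True.
  then (¬v1 ∨ ¬v6) forces v6 = False.
  then (¬v1 ∨ v8) forces v8 = True.
  then (v0 ∨ ¬v2 ∨ v4 ∨ ¬v8) forces v2 = False.
All clauses satisfied.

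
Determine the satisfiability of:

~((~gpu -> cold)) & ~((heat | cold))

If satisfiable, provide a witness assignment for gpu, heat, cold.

gpu = False; heat = False; cold = False

  ~((~gpu -> cold)) = True
    ~gpu -> cold = False
      ~gpu = True
  ~((heat | cold)) = True
    heat | cold = False
Both conjuncts True, so the formula holds.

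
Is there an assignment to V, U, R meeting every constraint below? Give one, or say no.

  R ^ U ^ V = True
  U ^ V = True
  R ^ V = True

V=T, U=F, R=F

R ^ U ^ V = F ^ F ^ T = True ✓
U ^ V = F ^ T = True ✓
R ^ V = F ^ T = True ✓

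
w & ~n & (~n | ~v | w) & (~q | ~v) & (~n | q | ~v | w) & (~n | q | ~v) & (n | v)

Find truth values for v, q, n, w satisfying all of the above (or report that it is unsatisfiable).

v = True; q = False; n = False; w = True

Unit clause (w) forces w = True.
Unit clause (~n) forces n = False.
In (n | v) only v is left, so v = True.
In (~q | ~v) only ~q is left, so q = False.
All clauses satisfied.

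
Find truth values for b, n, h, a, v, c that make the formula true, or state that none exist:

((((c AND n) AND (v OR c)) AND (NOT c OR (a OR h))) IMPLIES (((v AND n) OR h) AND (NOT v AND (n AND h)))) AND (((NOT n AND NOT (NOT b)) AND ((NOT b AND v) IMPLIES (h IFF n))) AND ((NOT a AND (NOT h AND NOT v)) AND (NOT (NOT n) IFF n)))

b = True, n = False, h = False, a = False, v = False, c = False

  (((c AND n) AND (v OR c)) AND (NOT c OR (a OR h))) IMPLIES (((v AND n) OR h) AND (NOT v AND (n AND h))) = True
    ((c AND n) AND (v OR c)) AND (NOT c OR (a OR h)) = False
      (c AND n) AND (v OR c) = False
        c AND n = False
        v OR c = False
      NOT c OR (a OR h) = True
        NOT c = True
        a OR h = False
    ((v AND n) OR h) AND (NOT v AND (n AND h)) = False
      (v AND n) OR h = False
        v AND n = False
      NOT v AND (n AND h) = False
        NOT v = True
        n AND h = False
  ((NOT n AND NOT (NOT b)) AND ((NOT b AND v) IMPLIES (h IFF n))) AND ((NOT a AND (NOT h AND NOT v)) AND (NOT (NOT n) IFF n)) = True
    (NOT n AND NOT (NOT b)) AND ((NOT b AND v) IMPLIES (h IFF n)) = True
      NOT n AND NOT (NOT b) = True
        NOT n = True
        NOT (NOT b) = True
          NOT b = False
      (NOT b AND v) IMPLIES (h IFF n) = True
        NOT b AND v = False
          NOT b = False
        h IFF n = True
    (NOT a AND (NOT h AND NOT v)) AND (NOT (NOT n) IFF n) = True
      NOT a AND (NOT h AND NOT v) = True
        NOT a = True
        NOT h AND NOT v = True
          NOT h = True
          NOT v = True
      NOT (NOT n) IFF n = True
        NOT (NOT n) = False
          NOT n = True
Both conjuncts True, so the formula holds.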